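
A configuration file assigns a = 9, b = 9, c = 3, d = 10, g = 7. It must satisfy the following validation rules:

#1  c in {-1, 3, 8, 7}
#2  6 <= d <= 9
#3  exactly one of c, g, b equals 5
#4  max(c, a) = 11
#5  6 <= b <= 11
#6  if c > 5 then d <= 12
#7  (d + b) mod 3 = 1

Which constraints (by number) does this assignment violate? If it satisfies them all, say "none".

No — constraints 2, 3, and 4 are not satisfied.

#1 c = 3 is in {-1, 3, 8, 7}  ✔
#2 d = 10 is outside [6, 9]  ✘
#3 c=3, g=7, b=9; 0 of them equal 5, not exactly one  ✘
#4 max(3, 9) = 9, not 11  ✘
#5 b = 9 lies in [6, 11]  ✔
#6 c = 3, not > 5; antecedent false, conditional vacuously true  ✔
#7 d + b = 19; 19 mod 3 = 1  ✔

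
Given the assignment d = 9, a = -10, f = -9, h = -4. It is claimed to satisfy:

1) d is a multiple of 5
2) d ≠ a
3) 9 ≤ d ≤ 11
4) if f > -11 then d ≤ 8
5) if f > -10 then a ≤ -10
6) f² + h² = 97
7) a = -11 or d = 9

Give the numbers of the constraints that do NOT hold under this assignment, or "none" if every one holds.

Constraints 1 and 4 do not hold.

1) 9 = 5×1 + 4, so 5 does not divide 9  ✘
2) d = 9, a = -10; distinct  ✔
3) d = 9 lies in [9, 11]  ✔
4) f = -9 > -11, so we need d ≤ 8; but d = 9 > 8  ✘
5) f = -9 > -10, so we need a ≤ -10; a = -10 ≤ -10  ✔
6) f² + h² = (-9)² + (-4)² = 81 + 16 = 97  ✔
7) a = -10 ≠ -11, but d = 9 = 9 (second disjunct)  ✔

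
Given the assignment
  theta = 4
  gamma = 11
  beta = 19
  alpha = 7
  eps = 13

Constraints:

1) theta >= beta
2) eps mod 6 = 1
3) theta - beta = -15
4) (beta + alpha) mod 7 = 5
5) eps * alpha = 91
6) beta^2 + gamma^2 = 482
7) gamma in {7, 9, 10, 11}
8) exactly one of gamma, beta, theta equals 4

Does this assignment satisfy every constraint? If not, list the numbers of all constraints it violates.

1) theta = 4, beta = 19; 4 < 19 (want ≥) — violated.
2) 13 mod 6 = 1 — satisfied.
3) theta - beta = 4 - 19 = -15 — satisfied.
4) beta + alpha = 26; 26 mod 7 = 5 — satisfied.
5) eps * alpha = 13 * 7 = 91 — satisfied.
6) beta^2 + gamma^2 = 19^2 + 11^2 = 361 + 121 = 482 — satisfied.
7) gamma = 11 is in {7, 9, 10, 11} — satisfied.
8) gamma=11, beta=19, theta=4; 1 of them equals 4 — satisfied.

No — constraint 1 is not satisfied.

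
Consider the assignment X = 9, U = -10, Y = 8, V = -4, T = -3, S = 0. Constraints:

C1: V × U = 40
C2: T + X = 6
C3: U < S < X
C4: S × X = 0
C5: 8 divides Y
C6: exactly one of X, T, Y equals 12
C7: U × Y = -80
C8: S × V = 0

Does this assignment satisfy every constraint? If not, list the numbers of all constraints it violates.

C1: V × U = -4 × (-10) = 40 — holds.
C2: T + X = -3 + 9 = 6 — holds.
C3: values -10 < 0 < 9 — holds.
C4: S × X = 0 × 9 = 0 — holds.
C5: 8 / 8 = 1, so 8 divides 8 — holds.
C6: X=9, T=-3, Y=8; 0 of them equal 12, not exactly one — fails.
C7: U × Y = -10 × 8 = -80 — holds.
C8: S × V = 0 × (-4) = 0 — holds.

Violated: 6.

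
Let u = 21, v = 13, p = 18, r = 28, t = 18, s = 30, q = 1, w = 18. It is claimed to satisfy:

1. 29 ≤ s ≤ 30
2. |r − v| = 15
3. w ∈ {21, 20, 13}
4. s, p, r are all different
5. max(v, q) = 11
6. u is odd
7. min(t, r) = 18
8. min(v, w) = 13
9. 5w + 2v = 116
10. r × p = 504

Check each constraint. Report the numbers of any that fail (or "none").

1. s = 30 lies in [29, 30]  true
2. |28 − 13| = 15  true
3. w = 18 is not in {21, 20, 13}  false
4. values 30, 18, 28 are pairwise distinct  true
5. max(13, 1) = 13, not 11  false
6. u = 21 is odd  true
7. min(18, 28) = 18  true
8. min(13, 18) = 13  true
9. 5w + 2v = 5(18) + 2(13) = 116  true
10. r × p = 28 × 18 = 504  true

No — constraints 3 and 5 are not satisfied.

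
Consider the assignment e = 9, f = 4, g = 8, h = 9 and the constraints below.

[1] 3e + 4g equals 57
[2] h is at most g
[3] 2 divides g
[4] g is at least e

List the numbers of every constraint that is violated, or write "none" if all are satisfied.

The assignment fails constraints 1, 2, and 4.

[1] 3e + 4g = 3(9) + 4(8) = 59, not 57 — fails.
[2] h = 9, g = 8; 9 > 8 (want ≤) — fails.
[3] 8 / 2 = 4, so 2 divides 8 — holds.
[4] g = 8, e = 9; 8 < 9 (want ≥) — fails.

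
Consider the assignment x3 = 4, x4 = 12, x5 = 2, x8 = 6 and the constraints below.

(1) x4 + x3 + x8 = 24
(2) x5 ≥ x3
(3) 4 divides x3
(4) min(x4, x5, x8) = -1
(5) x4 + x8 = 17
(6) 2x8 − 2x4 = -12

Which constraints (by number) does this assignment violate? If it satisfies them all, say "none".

No — constraints 1, 2, 4, and 5 are not satisfied.

(1) x4 + x3 + x8 = 12 + 4 + 6 = 22, not 24 — fails.
(2) x5 = 2, x3 = 4; 2 < 4 (want ≥) — fails.
(3) 4 / 4 = 1, so 4 divides 4 — holds.
(4) min(12, 2, 6) = 2, not -1 — fails.
(5) x4 + x8 = 12 + 6 = 18, not 17 — fails.
(6) 2x8 − 2x4 = 2(6) − 2(12) = -12 — holds.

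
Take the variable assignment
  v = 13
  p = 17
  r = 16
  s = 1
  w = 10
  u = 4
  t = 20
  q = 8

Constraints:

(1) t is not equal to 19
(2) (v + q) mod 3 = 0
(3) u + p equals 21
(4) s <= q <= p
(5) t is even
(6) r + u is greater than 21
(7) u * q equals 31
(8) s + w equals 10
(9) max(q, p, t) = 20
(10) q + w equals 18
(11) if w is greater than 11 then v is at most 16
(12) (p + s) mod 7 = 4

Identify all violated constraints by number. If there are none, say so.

(1) t = 20, and 20 ≠ 19 — holds.
(2) v + q = 21; 21 mod 3 = 0 — holds.
(3) u + p = 4 + 17 = 21 — holds.
(4) values 1 <= 8 <= 17 — holds.
(5) t = 20 is even — holds.
(6) r + u = 16 + 4 = 20; 20 ≤ 21, bound 21 not met — does not hold.
(7) u * q = 4 * 8 = 32, not 31 — does not hold.
(8) s + w = 1 + 10 = 11, not 10 — does not hold.
(9) max(8, 17, 20) = 20 — holds.
(10) q + w = 8 + 10 = 18 — holds.
(11) w = 10, not > 11; antecedent false, conditional vacuously true — holds.
(12) p + s = 18; 18 mod 7 = 4 — holds.

Violated: 6, 7, 8.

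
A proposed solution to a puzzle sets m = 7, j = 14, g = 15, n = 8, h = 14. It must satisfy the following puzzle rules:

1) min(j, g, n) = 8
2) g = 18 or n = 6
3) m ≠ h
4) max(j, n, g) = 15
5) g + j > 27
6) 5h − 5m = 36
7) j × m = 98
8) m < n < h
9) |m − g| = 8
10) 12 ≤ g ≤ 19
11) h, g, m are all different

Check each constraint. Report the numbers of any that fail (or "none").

1) min(14, 15, 8) = 8  ✔
2) g = 15 ≠ 18 and n = 8 ≠ 6; both disjuncts false  ✘
3) m = 7, h = 14; distinct  ✔
4) max(14, 8, 15) = 15  ✔
5) g + j = 15 + 14 = 29; 29 > 27  ✔
6) 5h − 5m = 5(14) − 5(7) = 35, not 36  ✘
7) j × m = 14 × 7 = 98  ✔
8) values 7 < 8 < 14  ✔
9) |7 − 15| = 8  ✔
10) g = 15 lies in [12, 19]  ✔
11) values 14, 15, 7 are pairwise distinct  ✔

Constraints 2 and 6 are violated.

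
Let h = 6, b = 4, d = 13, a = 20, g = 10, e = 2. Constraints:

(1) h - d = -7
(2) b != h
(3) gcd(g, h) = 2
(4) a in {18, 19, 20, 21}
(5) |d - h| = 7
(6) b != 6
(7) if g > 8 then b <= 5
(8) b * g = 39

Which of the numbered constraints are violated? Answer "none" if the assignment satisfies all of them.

Constraint 8 does not hold.

(1) h - d = 6 - 13 = -7  true
(2) b = 4, h = 6; distinct  true
(3) gcd(10, 6) = 2  true
(4) a = 20 is in {18, 19, 20, 21}  true
(5) |13 - 6| = 7  true
(6) b = 4, and 4 ≠ 6  true
(7) g = 10 > 8, so we need b ≤ 5; b = 4 ≤ 5  true
(8) b * g = 4 * 10 = 40, not 39  false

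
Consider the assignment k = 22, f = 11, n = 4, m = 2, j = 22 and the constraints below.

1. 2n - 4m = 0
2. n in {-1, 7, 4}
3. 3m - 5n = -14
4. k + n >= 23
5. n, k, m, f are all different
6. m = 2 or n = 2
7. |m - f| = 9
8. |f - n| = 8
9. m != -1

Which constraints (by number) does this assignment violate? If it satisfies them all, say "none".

Violated: 8.

1. 2n - 4m = 2(4) - 4(2) = 0  ✓
2. n = 4 is in {-1, 7, 4}  ✓
3. 3m - 5n = 3(2) - 5(4) = -14  ✓
4. k + n = 22 + 4 = 26; 26 ≥ 23  ✓
5. values 4, 22, 2, 11 are pairwise distinct  ✓
6. m = 2 = 2 (first disjunct)  ✓
7. |2 - 11| = 9  ✓
8. |11 - 4| = 7, not 8  ✗
9. m = 2, and 2 ≠ -1  ✓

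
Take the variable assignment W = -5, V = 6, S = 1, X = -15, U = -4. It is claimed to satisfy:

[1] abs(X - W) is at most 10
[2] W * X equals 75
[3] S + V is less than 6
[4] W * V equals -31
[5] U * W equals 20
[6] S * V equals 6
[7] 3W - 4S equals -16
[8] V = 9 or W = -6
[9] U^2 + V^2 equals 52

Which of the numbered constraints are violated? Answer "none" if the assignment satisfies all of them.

Violated: 3, 4, 7, and 8.

[1] abs(-15 - (-5)) = 10; 10 ≤ 10 — OK.
[2] W * X = -5 * (-15) = 75 — OK.
[3] S + V = 1 + 6 = 7; 7 ≥ 6, bound 6 not met — violated.
[4] W * V = -5 * 6 = -30, not -31 — violated.
[5] U * W = -4 * (-5) = 20 — OK.
[6] S * V = 1 * 6 = 6 — OK.
[7] 3W - 4S = 3(-5) - 4(1) = -19, not -16 — violated.
[8] V = 6 ≠ 9 and W = -5 ≠ -6; both disjuncts false — violated.
[9] U^2 + V^2 = (-4)^2 + 6^2 = 16 + 36 = 52 — OK.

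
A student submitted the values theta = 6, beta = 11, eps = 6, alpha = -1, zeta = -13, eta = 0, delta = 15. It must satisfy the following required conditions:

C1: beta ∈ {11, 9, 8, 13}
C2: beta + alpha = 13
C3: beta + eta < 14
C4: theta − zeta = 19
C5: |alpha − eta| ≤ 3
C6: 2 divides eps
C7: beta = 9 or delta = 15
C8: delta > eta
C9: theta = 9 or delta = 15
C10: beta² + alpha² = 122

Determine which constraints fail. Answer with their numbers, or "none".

C1: beta = 11 is in {11, 9, 8, 13} — holds.
C2: beta + alpha = 11 + (-1) = 10, not 13 — fails.
C3: beta + eta = 11 + 0 = 11; 11 < 14 — holds.
C4: theta − zeta = 6 − (-13) = 19 — holds.
C5: |-1 − 0| = 1; 1 ≤ 3 — holds.
C6: 6 / 2 = 3, so 2 divides 6 — holds.
C7: beta = 11 ≠ 9, but delta = 15 = 15 (second disjunct) — holds.
C8: delta = 15, eta = 0; 15 > 0 — holds.
C9: theta = 6 ≠ 9, but delta = 15 = 15 (second disjunct) — holds.
C10: beta² + alpha² = 11² + (-1)² = 121 + 1 = 122 — holds.

Constraint 2 is violated.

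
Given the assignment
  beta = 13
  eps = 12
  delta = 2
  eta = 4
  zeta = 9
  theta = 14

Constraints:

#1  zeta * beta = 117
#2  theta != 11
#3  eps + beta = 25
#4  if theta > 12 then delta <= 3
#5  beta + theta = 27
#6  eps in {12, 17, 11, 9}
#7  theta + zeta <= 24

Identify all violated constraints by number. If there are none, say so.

None — every constraint holds.

#1 zeta * beta = 9 * 13 = 117 — OK.
#2 theta = 14, and 14 ≠ 11 — OK.
#3 eps + beta = 12 + 13 = 25 — OK.
#4 theta = 14 > 12, so we need delta ≤ 3; delta = 2 ≤ 3 — OK.
#5 beta + theta = 13 + 14 = 27 — OK.
#6 eps = 12 is in {12, 17, 11, 9} — OK.
#7 theta + zeta = 14 + 9 = 23; 23 ≤ 24 — OK.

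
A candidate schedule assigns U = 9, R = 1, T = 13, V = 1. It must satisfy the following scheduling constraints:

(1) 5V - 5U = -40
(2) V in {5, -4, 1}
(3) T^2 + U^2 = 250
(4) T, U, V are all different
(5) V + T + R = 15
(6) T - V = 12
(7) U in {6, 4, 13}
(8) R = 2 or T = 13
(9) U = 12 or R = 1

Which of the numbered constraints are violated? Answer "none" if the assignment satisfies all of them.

Constraint 7 does not hold.

(1) 5V - 5U = 5(1) - 5(9) = -40 — satisfied.
(2) V = 1 is in {5, -4, 1} — satisfied.
(3) T^2 + U^2 = 13^2 + 9^2 = 169 + 81 = 250 — satisfied.
(4) values 13, 9, 1 are pairwise distinct — satisfied.
(5) V + T + R = 1 + 13 + 1 = 15 — satisfied.
(6) T - V = 13 - 1 = 12 — satisfied.
(7) U = 9 is not in {6, 4, 13} — violated.
(8) R = 1 ≠ 2, but T = 13 = 13 (second disjunct) — satisfied.
(9) U = 9 ≠ 12, but R = 1 = 1 (second disjunct) — satisfied.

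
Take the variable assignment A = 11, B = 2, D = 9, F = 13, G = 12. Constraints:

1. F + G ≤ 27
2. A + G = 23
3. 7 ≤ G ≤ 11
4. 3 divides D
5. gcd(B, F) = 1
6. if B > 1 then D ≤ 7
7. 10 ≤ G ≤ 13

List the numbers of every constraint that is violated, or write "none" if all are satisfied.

No — constraints 3, 6 are not satisfied.

1. F + G = 13 + 12 = 25; 25 ≤ 27  ✓
2. A + G = 11 + 12 = 23  ✓
3. G = 12 is outside [7, 11]  ✗
4. 9 / 3 = 3, so 3 divides 9  ✓
5. gcd(2, 13) = 1  ✓
6. B = 2 > 1, so we need D ≤ 7; but D = 9 > 7  ✗
7. G = 12 lies in [10, 13]  ✓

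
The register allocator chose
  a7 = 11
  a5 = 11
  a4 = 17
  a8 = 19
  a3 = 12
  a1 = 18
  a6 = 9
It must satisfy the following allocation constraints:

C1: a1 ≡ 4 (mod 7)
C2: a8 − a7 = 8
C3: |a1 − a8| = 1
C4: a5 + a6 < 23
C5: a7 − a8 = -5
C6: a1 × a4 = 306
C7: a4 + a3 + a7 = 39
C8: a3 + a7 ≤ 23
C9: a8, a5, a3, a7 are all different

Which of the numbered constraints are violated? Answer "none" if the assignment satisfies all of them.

C1: 18 mod 7 = 4  ✓
C2: a8 − a7 = 19 − 11 = 8  ✓
C3: |18 − 19| = 1  ✓
C4: a5 + a6 = 11 + 9 = 20; 20 < 23  ✓
C5: a7 − a8 = 11 − 19 = -8, not -5  ✗
C6: a1 × a4 = 18 × 17 = 306  ✓
C7: a4 + a3 + a7 = 17 + 12 + 11 = 40, not 39  ✗
C8: a3 + a7 = 12 + 11 = 23; 23 ≤ 23  ✓
C9: a5 = a7 = 11, not all different  ✗

Constraints 5, 7, 9 are violated.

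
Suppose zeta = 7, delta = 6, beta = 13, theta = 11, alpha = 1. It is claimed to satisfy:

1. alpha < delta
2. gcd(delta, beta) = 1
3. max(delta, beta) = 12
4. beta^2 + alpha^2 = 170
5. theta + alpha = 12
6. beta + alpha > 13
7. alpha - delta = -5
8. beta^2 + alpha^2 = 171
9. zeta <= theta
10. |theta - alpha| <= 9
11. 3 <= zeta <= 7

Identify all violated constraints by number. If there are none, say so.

No — constraints 3, 8, 10 are not satisfied.

1. alpha = 1, delta = 6; 1 < 6 — satisfied.
2. gcd(6, 13) = 1 — satisfied.
3. max(6, 13) = 13, not 12 — violated.
4. beta^2 + alpha^2 = 13^2 + 1^2 = 169 + 1 = 170 — satisfied.
5. theta + alpha = 11 + 1 = 12 — satisfied.
6. beta + alpha = 13 + 1 = 14; 14 > 13 — satisfied.
7. alpha - delta = 1 - 6 = -5 — satisfied.
8. beta^2 + alpha^2 = 13^2 + 1^2 = 169 + 1 = 170, not 171 — violated.
9. zeta = 7, theta = 11; 7 ≤ 11 — satisfied.
10. |11 - 1| = 10; 10 > 9, exceeds bound 9 — violated.
11. zeta = 7 lies in [3, 7] — satisfied.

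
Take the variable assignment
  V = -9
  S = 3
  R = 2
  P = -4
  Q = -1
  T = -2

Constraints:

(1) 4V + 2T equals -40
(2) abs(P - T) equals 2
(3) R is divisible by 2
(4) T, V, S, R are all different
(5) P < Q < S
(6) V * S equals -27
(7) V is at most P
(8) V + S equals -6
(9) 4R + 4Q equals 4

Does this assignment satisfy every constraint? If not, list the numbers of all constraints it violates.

Yes — all constraints hold.

(1) 4V + 2T = 4(-9) + 2(-2) = -40  holds
(2) abs(-4 - (-2)) = 2  holds
(3) 2 / 2 = 1, so 2 divides 2  holds
(4) values -2, -9, 3, 2 are pairwise distinct  holds
(5) values -4 < -1 < 3  holds
(6) V * S = -9 * 3 = -27  holds
(7) V = -9, P = -4; -9 ≤ -4  holds
(8) V + S = -9 + 3 = -6  holds
(9) 4R + 4Q = 4(2) + 4(-1) = 4  holds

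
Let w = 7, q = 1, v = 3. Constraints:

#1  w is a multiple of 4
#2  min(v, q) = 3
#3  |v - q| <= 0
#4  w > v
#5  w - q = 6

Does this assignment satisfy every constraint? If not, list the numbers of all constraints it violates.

Constraints 1, 2, 3 are violated.

#1 7 = 4*1 + 3, so 4 does not divide 7 — violated.
#2 min(3, 1) = 1, not 3 — violated.
#3 |3 - 1| = 2; 2 > 0, exceeds bound 0 — violated.
#4 w = 7, v = 3; 7 > 3 — satisfied.
#5 w - q = 7 - 1 = 6 — satisfied.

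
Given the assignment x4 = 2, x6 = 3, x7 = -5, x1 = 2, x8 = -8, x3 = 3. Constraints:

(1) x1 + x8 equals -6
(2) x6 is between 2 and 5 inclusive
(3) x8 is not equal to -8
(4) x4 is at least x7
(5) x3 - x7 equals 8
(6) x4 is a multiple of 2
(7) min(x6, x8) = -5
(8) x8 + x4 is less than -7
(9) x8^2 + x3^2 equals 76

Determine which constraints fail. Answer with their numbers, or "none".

(1) x1 + x8 = 2 + (-8) = -6  OK
(2) x6 = 3 lies in [2, 5]  OK
(3) x8 = -8, but -8 is required to differ  FAIL
(4) x4 = 2, x7 = -5; 2 ≥ -5  OK
(5) x3 - x7 = 3 - (-5) = 8  OK
(6) 2 / 2 = 1, so 2 divides 2  OK
(7) min(3, -8) = -8, not -5  FAIL
(8) x8 + x4 = -8 + 2 = -6; -6 ≥ -7, bound -7 not met  FAIL
(9) x8^2 + x3^2 = (-8)^2 + 3^2 = 64 + 9 = 73, not 76  FAIL

Constraints 3, 7, 8, and 9 do not hold.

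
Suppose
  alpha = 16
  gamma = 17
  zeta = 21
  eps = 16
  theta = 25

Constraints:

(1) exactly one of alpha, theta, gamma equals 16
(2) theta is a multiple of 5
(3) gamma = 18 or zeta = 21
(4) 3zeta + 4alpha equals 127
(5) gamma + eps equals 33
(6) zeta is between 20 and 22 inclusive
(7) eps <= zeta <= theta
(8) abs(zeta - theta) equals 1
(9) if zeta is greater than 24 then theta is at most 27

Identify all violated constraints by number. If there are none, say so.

No — constraint 8 is not satisfied.

(1) alpha=16, theta=25, gamma=17; 1 of them equals 16 — holds.
(2) 25 / 5 = 5, so 5 divides 25 — holds.
(3) gamma = 17 ≠ 18, but zeta = 21 = 21 (second disjunct) — holds.
(4) 3zeta + 4alpha = 3(21) + 4(16) = 127 — holds.
(5) gamma + eps = 17 + 16 = 33 — holds.
(6) zeta = 21 lies in [20, 22] — holds.
(7) values 16 <= 21 <= 25 — holds.
(8) abs(21 - 25) = 4, not 1 — does not hold.
(9) zeta = 21, not > 24; antecedent false, conditional vacuously true — holds.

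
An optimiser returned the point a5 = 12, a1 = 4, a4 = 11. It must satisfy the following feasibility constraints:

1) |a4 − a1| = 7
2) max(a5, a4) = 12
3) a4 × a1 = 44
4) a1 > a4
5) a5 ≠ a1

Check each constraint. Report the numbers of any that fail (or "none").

1) |11 − 4| = 7 — holds.
2) max(12, 11) = 12 — holds.
3) a4 × a1 = 11 × 4 = 44 — holds.
4) a1 = 4, a4 = 11; 4 ≤ 11 (want >) — fails.
5) a5 = 12, a1 = 4; distinct — holds.

No — constraint 4 is not satisfied.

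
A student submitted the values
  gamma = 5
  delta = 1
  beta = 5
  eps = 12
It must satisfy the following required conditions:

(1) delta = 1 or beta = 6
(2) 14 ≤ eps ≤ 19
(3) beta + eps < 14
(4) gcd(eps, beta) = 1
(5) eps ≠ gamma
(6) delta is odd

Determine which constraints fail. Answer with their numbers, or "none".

(1) delta = 1 = 1 (first disjunct)  ✓
(2) eps = 12 is outside [14, 19]  ✗
(3) beta + eps = 5 + 12 = 17; 17 ≥ 14, bound 14 not met  ✗
(4) gcd(12, 5) = 1  ✓
(5) eps = 12, gamma = 5; distinct  ✓
(6) delta = 1 is odd  ✓

The assignment fails constraints 2 and 3.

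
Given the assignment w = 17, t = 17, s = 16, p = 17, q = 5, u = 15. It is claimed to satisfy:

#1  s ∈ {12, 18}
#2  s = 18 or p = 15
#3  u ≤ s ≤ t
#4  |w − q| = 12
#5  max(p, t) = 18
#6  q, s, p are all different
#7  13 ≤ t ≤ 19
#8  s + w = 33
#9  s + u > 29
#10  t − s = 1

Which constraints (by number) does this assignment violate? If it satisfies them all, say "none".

The assignment fails constraints 1, 2, and 5.

#1 s = 16 is not in {12, 18}  FAIL
#2 s = 16 ≠ 18 and p = 17 ≠ 15; both disjuncts false  FAIL
#3 values 15 ≤ 16 ≤ 17  OK
#4 |17 − 5| = 12  OK
#5 max(17, 17) = 17, not 18  FAIL
#6 values 5, 16, 17 are pairwise distinct  OK
#7 t = 17 lies in [13, 19]  OK
#8 s + w = 16 + 17 = 33  OK
#9 s + u = 16 + 15 = 31; 31 > 29  OK
#10 t − s = 17 − 16 = 1  OK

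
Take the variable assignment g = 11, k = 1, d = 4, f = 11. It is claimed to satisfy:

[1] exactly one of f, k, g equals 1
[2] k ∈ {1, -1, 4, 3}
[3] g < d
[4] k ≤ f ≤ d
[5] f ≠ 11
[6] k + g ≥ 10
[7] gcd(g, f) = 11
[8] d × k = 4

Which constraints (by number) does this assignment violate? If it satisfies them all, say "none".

[1] f=11, k=1, g=11; 1 of them equals 1  holds
[2] k = 1 is in {1, -1, 4, 3}  holds
[3] g = 11, d = 4; 11 ≥ 4 (want <)  fails
[4] values 1, 11, 4; f = 11 is not ≤ d = 4  fails
[5] f = 11, but 11 is required to differ  fails
[6] k + g = 1 + 11 = 12; 12 ≥ 10  holds
[7] gcd(11, 11) = 11  holds
[8] d × k = 4 × 1 = 4  holds

The assignment fails constraints 3, 4, and 5.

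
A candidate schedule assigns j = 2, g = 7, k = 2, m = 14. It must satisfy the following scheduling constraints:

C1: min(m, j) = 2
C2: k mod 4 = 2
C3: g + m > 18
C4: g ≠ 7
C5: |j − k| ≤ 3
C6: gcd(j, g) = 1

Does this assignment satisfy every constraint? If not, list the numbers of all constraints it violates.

C1: min(14, 2) = 2  ✔
C2: 2 mod 4 = 2  ✔
C3: g + m = 7 + 14 = 21; 21 > 18  ✔
C4: g = 7, but 7 is required to differ  ✘
C5: |2 − 2| = 0; 0 ≤ 3  ✔
C6: gcd(2, 7) = 1  ✔

Violated: 4.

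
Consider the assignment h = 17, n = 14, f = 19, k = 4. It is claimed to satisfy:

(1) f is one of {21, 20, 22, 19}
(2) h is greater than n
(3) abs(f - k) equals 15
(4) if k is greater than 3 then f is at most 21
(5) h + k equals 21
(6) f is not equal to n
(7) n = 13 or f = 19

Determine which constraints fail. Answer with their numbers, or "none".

(1) f = 19 is in {21, 20, 22, 19} — holds.
(2) h = 17, n = 14; 17 > 14 — holds.
(3) abs(19 - 4) = 15 — holds.
(4) k = 4 > 3, so we need f ≤ 21; f = 19 ≤ 21 — holds.
(5) h + k = 17 + 4 = 21 — holds.
(6) f = 19, n = 14; distinct — holds.
(7) n = 14 ≠ 13, but f = 19 = 19 (second disjunct) — holds.

No violations.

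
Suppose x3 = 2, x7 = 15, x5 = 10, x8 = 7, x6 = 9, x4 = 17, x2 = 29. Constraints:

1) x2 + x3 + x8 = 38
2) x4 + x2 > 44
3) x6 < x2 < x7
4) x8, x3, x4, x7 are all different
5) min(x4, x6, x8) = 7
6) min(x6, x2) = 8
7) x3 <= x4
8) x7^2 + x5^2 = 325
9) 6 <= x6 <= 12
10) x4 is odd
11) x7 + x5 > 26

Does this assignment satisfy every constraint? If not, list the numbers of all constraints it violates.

1) x2 + x3 + x8 = 29 + 2 + 7 = 38 — satisfied.
2) x4 + x2 = 17 + 29 = 46; 46 > 44 — satisfied.
3) values 9, 29, 15; x2 = 29 is not < x7 = 15 — violated.
4) values 7, 2, 17, 15 are pairwise distinct — satisfied.
5) min(17, 9, 7) = 7 — satisfied.
6) min(9, 29) = 9, not 8 — violated.
7) x3 = 2, x4 = 17; 2 ≤ 17 — satisfied.
8) x7^2 + x5^2 = 15^2 + 10^2 = 225 + 100 = 325 — satisfied.
9) x6 = 9 lies in [6, 12] — satisfied.
10) x4 = 17 is odd — satisfied.
11) x7 + x5 = 15 + 10 = 25; 25 ≤ 26, bound 26 not met — violated.

No — constraints 3, 6, 11 are not satisfied.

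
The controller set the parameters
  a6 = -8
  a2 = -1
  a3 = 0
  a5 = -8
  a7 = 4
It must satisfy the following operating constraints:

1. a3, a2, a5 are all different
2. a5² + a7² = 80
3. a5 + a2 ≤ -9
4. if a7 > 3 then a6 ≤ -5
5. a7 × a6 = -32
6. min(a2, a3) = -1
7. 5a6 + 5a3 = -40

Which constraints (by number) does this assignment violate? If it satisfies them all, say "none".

No violations.

1. values 0, -1, -8 are pairwise distinct — holds.
2. a5² + a7² = (-8)² + 4² = 64 + 16 = 80 — holds.
3. a5 + a2 = -8 + (-1) = -9; -9 ≤ -9 — holds.
4. a7 = 4 > 3, so we need a6 ≤ -5; a6 = -8 ≤ -5 — holds.
5. a7 × a6 = 4 × (-8) = -32 — holds.
6. min(-1, 0) = -1 — holds.
7. 5a6 + 5a3 = 5(-8) + 5(0) = -40 — holds.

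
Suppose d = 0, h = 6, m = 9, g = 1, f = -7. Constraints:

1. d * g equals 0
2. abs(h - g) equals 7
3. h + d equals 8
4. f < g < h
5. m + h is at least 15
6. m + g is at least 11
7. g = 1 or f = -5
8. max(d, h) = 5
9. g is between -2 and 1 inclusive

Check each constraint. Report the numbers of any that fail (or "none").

Violated: 2, 3, 6, and 8.

1. d * g = 0 * 1 = 0  yes
2. abs(6 - 1) = 5, not 7  no
3. h + d = 6 + 0 = 6, not 8  no
4. values -7 < 1 < 6  yes
5. m + h = 9 + 6 = 15; 15 ≥ 15  yes
6. m + g = 9 + 1 = 10; 10 < 11, bound 11 not met  no
7. g = 1 = 1 (first disjunct)  yes
8. max(0, 6) = 6, not 5  no
9. g = 1 lies in [-2, 1]  yes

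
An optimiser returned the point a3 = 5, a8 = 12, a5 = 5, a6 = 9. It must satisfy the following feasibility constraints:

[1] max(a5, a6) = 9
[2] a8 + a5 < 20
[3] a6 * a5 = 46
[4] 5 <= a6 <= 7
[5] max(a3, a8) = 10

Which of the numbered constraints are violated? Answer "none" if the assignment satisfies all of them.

[1] max(5, 9) = 9  true
[2] a8 + a5 = 12 + 5 = 17; 17 < 20  true
[3] a6 * a5 = 9 * 5 = 45, not 46  false
[4] a6 = 9 is outside [5, 7]  false
[5] max(5, 12) = 12, not 10  false

Violated: 3, 4, and 5.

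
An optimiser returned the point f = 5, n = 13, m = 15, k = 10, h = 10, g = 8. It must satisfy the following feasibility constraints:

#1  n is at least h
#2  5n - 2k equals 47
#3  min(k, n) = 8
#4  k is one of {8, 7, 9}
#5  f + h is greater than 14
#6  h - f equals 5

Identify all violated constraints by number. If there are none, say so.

No — constraints 2, 3, and 4 are not satisfied.

#1 n = 13, h = 10; 13 ≥ 10 — satisfied.
#2 5n - 2k = 5(13) - 2(10) = 45, not 47 — violated.
#3 min(10, 13) = 10, not 8 — violated.
#4 k = 10 is not in {8, 7, 9} — violated.
#5 f + h = 5 + 10 = 15; 15 > 14 — satisfied.
#6 h - f = 10 - 5 = 5 — satisfied.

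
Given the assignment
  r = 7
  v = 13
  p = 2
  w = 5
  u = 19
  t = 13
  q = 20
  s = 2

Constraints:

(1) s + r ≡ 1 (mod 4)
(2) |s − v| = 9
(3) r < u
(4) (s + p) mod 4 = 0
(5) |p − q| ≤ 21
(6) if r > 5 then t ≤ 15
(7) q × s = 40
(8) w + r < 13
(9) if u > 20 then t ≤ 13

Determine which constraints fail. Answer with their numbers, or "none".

(1) s + r = 9; 9 mod 4 = 1 — holds.
(2) |2 − 13| = 11, not 9 — does not hold.
(3) r = 7, u = 19; 7 < 19 — holds.
(4) s + p = 4; 4 mod 4 = 0 — holds.
(5) |2 − 20| = 18; 18 ≤ 21 — holds.
(6) r = 7 > 5, so we need t ≤ 15; t = 13 ≤ 15 — holds.
(7) q × s = 20 × 2 = 40 — holds.
(8) w + r = 5 + 7 = 12; 12 < 13 — holds.
(9) u = 19, not > 20; antecedent false, conditional vacuously true — holds.

Constraint 2 is violated.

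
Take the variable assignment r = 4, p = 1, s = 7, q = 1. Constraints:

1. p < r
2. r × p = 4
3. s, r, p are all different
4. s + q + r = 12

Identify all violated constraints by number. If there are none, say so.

1. p = 1, r = 4; 1 < 4  ✓
2. r × p = 4 × 1 = 4  ✓
3. values 7, 4, 1 are pairwise distinct  ✓
4. s + q + r = 7 + 1 + 4 = 12  ✓

No violations.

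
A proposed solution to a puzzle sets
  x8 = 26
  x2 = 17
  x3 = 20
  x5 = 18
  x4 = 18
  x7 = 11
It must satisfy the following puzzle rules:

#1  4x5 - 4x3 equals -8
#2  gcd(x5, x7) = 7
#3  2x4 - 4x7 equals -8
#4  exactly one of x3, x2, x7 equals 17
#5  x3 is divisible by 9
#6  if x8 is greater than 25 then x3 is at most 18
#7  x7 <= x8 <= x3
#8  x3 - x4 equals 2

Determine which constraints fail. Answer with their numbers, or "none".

#1 4x5 - 4x3 = 4(18) - 4(20) = -8  true
#2 gcd(18, 11) = 1, not 7  false
#3 2x4 - 4x7 = 2(18) - 4(11) = -8  true
#4 x3=20, x2=17, x7=11; 1 of them equals 17  true
#5 20 = 9*2 + 2, so 9 does not divide 20  false
#6 x8 = 26 > 25, so we need x3 ≤ 18; but x3 = 20 > 18  false
#7 values 11, 26, 20; x8 = 26 is not <= x3 = 20  false
#8 x3 - x4 = 20 - 18 = 2  true

The assignment fails constraints 2, 5, 6, 7.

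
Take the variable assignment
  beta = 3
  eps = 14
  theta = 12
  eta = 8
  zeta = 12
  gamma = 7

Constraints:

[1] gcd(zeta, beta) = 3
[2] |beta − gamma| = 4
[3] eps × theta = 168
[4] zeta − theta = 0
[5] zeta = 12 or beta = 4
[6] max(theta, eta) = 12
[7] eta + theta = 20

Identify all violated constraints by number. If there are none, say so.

All constraints are satisfied.

[1] gcd(12, 3) = 3  holds
[2] |3 − 7| = 4  holds
[3] eps × theta = 14 × 12 = 168  holds
[4] zeta − theta = 12 − 12 = 0  holds
[5] zeta = 12 = 12 (first disjunct)  holds
[6] max(12, 8) = 12  holds
[7] eta + theta = 8 + 12 = 20  holds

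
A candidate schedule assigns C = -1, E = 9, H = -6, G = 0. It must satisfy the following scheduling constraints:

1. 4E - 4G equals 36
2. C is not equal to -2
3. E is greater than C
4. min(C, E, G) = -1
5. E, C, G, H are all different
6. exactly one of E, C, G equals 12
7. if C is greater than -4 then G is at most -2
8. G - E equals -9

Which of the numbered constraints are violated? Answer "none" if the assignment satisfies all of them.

1. 4E - 4G = 4(9) - 4(0) = 36  holds
2. C = -1, and -1 ≠ -2  holds
3. E = 9, C = -1; 9 > -1  holds
4. min(-1, 9, 0) = -1  holds
5. values 9, -1, 0, -6 are pairwise distinct  holds
6. E=9, C=-1, G=0; 0 of them equal 12, not exactly one  fails
7. C = -1 > -4, so we need G ≤ -2; but G = 0 > -2  fails
8. G - E = 0 - 9 = -9  holds

The assignment fails constraints 6 and 7.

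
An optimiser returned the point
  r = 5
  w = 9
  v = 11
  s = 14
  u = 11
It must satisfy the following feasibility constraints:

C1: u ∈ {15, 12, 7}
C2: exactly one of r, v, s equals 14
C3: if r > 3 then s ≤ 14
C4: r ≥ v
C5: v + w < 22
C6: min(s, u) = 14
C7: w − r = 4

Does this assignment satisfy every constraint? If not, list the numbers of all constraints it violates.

C1: u = 11 is not in {15, 12, 7} — violated.
C2: r=5, v=11, s=14; 1 of them equals 14 — OK.
C3: r = 5 > 3, so we need s ≤ 14; s = 14 ≤ 14 — OK.
C4: r = 5, v = 11; 5 < 11 (want ≥) — violated.
C5: v + w = 11 + 9 = 20; 20 < 22 — OK.
C6: min(14, 11) = 11, not 14 — violated.
C7: w − r = 9 − 5 = 4 — OK.

Constraints 1, 4, and 6 do not hold.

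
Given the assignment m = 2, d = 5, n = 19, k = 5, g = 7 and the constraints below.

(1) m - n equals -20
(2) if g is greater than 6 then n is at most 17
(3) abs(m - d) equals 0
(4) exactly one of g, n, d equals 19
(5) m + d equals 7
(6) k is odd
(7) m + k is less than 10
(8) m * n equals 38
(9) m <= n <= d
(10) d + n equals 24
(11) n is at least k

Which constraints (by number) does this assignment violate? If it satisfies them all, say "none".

(1) m - n = 2 - 19 = -17, not -20 — violated.
(2) g = 7 > 6, so we need n ≤ 17; but n = 19 > 17 — violated.
(3) abs(2 - 5) = 3, not 0 — violated.
(4) g=7, n=19, d=5; 1 of them equals 19 — satisfied.
(5) m + d = 2 + 5 = 7 — satisfied.
(6) k = 5 is odd — satisfied.
(7) m + k = 2 + 5 = 7; 7 < 10 — satisfied.
(8) m * n = 2 * 19 = 38 — satisfied.
(9) values 2, 19, 5; n = 19 is not <= d = 5 — violated.
(10) d + n = 5 + 19 = 24 — satisfied.
(11) n = 19, k = 5; 19 ≥ 5 — satisfied.

Violated: 1, 2, 3, 9.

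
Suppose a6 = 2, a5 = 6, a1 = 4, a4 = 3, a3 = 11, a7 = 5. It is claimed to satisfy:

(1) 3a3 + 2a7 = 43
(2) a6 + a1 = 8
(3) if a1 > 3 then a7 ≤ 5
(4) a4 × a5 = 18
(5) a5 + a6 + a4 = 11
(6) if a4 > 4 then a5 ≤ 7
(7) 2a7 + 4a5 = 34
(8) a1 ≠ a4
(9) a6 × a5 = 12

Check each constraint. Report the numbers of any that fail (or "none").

Constraint 2 is violated.

(1) 3a3 + 2a7 = 3(11) + 2(5) = 43  ✔
(2) a6 + a1 = 2 + 4 = 6, not 8  ✘
(3) a1 = 4 > 3, so we need a7 ≤ 5; a7 = 5 ≤ 5  ✔
(4) a4 × a5 = 3 × 6 = 18  ✔
(5) a5 + a6 + a4 = 6 + 2 + 3 = 11  ✔
(6) a4 = 3, not > 4; antecedent false, conditional vacuously true  ✔
(7) 2a7 + 4a5 = 2(5) + 4(6) = 34  ✔
(8) a1 = 4, a4 = 3; distinct  ✔
(9) a6 × a5 = 2 × 6 = 12  ✔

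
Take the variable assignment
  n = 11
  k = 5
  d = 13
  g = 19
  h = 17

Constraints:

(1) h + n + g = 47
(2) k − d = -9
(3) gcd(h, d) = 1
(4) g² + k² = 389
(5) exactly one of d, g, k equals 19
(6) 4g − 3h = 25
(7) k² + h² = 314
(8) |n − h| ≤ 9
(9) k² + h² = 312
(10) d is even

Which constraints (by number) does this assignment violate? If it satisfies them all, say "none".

No — constraints 2, 4, 9, and 10 are not satisfied.

(1) h + n + g = 17 + 11 + 19 = 47 — satisfied.
(2) k − d = 5 − 13 = -8, not -9 — violated.
(3) gcd(17, 13) = 1 — satisfied.
(4) g² + k² = 19² + 5² = 361 + 25 = 386, not 389 — violated.
(5) d=13, g=19, k=5; 1 of them equals 19 — satisfied.
(6) 4g − 3h = 4(19) − 3(17) = 25 — satisfied.
(7) k² + h² = 5² + 17² = 25 + 289 = 314 — satisfied.
(8) |11 − 17| = 6; 6 ≤ 9 — satisfied.
(9) k² + h² = 5² + 17² = 25 + 289 = 314, not 312 — violated.
(10) d = 13 is odd — violated.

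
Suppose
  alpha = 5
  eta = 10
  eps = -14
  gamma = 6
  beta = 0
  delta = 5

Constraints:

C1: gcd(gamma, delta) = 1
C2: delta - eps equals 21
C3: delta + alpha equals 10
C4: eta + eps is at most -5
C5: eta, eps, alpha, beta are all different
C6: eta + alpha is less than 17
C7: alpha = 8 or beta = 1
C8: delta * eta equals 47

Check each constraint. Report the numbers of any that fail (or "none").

C1: gcd(6, 5) = 1 — OK.
C2: delta - eps = 5 - (-14) = 19, not 21 — violated.
C3: delta + alpha = 5 + 5 = 10 — OK.
C4: eta + eps = 10 + (-14) = -4; -4 > -5, bound -5 not met — violated.
C5: values 10, -14, 5, 0 are pairwise distinct — OK.
C6: eta + alpha = 10 + 5 = 15; 15 < 17 — OK.
C7: alpha = 5 ≠ 8 and beta = 0 ≠ 1; both disjuncts false — violated.
C8: delta * eta = 5 * 10 = 50, not 47 — violated.

Constraints 2, 4, 7, 8 do not hold.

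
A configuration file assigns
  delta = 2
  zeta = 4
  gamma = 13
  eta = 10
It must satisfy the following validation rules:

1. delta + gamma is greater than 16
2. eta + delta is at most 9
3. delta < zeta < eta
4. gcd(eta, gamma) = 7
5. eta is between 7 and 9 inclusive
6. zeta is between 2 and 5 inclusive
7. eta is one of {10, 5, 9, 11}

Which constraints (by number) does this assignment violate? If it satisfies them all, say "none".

The assignment fails constraints 1, 2, 4, and 5.

1. delta + gamma = 2 + 13 = 15; 15 ≤ 16, bound 16 not met  FAIL
2. eta + delta = 10 + 2 = 12; 12 > 9, bound 9 not met  FAIL
3. values 2 < 4 < 10  OK
4. gcd(10, 13) = 1, not 7  FAIL
5. eta = 10 is outside [7, 9]  FAIL
6. zeta = 4 lies in [2, 5]  OK
7. eta = 10 is in {10, 5, 9, 11}  OK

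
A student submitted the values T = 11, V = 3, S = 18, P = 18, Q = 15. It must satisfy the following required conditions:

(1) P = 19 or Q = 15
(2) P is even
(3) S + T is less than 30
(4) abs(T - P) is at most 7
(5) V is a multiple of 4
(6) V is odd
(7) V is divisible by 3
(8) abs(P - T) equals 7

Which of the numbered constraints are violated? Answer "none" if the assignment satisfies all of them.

The assignment fails constraint 5.

(1) P = 18 ≠ 19, but Q = 15 = 15 (second disjunct) — satisfied.
(2) P = 18 is even — satisfied.
(3) S + T = 18 + 11 = 29; 29 < 30 — satisfied.
(4) abs(11 - 18) = 7; 7 ≤ 7 — satisfied.
(5) 3 = 4*0 + 3, so 4 does not divide 3 — violated.
(6) V = 3 is odd — satisfied.
(7) 3 / 3 = 1, so 3 divides 3 — satisfied.
(8) abs(18 - 11) = 7 — satisfied.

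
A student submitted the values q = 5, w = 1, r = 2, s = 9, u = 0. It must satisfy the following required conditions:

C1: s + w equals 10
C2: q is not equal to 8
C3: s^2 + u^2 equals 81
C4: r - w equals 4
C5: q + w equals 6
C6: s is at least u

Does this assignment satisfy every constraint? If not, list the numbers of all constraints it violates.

The assignment fails constraint 4.

C1: s + w = 9 + 1 = 10  ✔
C2: q = 5, and 5 ≠ 8  ✔
C3: s^2 + u^2 = 9^2 + 0^2 = 81 + 0 = 81  ✔
C4: r - w = 2 - 1 = 1, not 4  ✘
C5: q + w = 5 + 1 = 6  ✔
C6: s = 9, u = 0; 9 ≥ 0  ✔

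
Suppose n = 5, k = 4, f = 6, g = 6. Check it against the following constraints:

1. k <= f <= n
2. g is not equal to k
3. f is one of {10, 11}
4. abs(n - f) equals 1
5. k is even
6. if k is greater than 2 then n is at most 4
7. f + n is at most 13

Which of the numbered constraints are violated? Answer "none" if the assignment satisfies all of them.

1. values 4, 6, 5; f = 6 is not <= n = 5  FAIL
2. g = 6, k = 4; distinct  OK
3. f = 6 is not in {10, 11}  FAIL
4. abs(5 - 6) = 1  OK
5. k = 4 is even  OK
6. k = 4 > 2, so we need n ≤ 4; but n = 5 > 4  FAIL
7. f + n = 6 + 5 = 11; 11 ≤ 13  OK

No — constraints 1, 3, and 6 are not satisfied.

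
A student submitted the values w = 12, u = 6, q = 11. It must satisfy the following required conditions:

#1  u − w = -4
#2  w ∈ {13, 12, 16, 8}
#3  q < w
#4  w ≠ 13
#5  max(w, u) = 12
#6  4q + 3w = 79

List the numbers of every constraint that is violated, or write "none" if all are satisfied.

The assignment fails constraints 1, 6.

#1 u − w = 6 − 12 = -6, not -4  no
#2 w = 12 is in {13, 12, 16, 8}  yes
#3 q = 11, w = 12; 11 < 12  yes
#4 w = 12, and 12 ≠ 13  yes
#5 max(12, 6) = 12  yes
#6 4q + 3w = 4(11) + 3(12) = 80, not 79  no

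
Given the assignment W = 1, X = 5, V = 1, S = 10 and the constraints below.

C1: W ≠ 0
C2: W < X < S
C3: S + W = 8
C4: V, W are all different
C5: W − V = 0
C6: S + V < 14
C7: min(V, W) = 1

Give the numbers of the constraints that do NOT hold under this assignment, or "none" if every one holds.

Constraints 3 and 4 are violated.

C1: W = 1, and 1 ≠ 0 — OK.
C2: values 1 < 5 < 10 — OK.
C3: S + W = 10 + 1 = 11, not 8 — violated.
C4: V = W = 1, not all different — violated.
C5: W − V = 1 − 1 = 0 — OK.
C6: S + V = 10 + 1 = 11; 11 < 14 — OK.
C7: min(1, 1) = 1 — OK.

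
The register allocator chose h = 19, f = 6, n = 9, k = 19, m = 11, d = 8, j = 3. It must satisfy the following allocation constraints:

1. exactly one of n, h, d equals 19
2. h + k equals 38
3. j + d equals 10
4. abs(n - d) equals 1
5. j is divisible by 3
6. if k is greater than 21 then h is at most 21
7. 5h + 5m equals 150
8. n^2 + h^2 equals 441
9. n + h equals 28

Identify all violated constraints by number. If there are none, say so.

1. n=9, h=19, d=8; 1 of them equals 19 — OK.
2. h + k = 19 + 19 = 38 — OK.
3. j + d = 3 + 8 = 11, not 10 — violated.
4. abs(9 - 8) = 1 — OK.
5. 3 / 3 = 1, so 3 divides 3 — OK.
6. k = 19, not > 21; antecedent false, conditional vacuously true — OK.
7. 5h + 5m = 5(19) + 5(11) = 150 — OK.
8. n^2 + h^2 = 9^2 + 19^2 = 81 + 361 = 442, not 441 — violated.
9. n + h = 9 + 19 = 28 — OK.

Violated: 3, 8.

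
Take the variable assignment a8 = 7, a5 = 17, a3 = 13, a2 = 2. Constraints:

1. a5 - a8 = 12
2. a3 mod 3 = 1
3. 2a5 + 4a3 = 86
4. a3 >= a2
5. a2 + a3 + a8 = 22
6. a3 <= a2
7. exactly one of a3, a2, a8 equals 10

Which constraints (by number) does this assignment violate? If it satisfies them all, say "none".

No — constraints 1, 6, and 7 are not satisfied.

1. a5 - a8 = 17 - 7 = 10, not 12  false
2. 13 mod 3 = 1  true
3. 2a5 + 4a3 = 2(17) + 4(13) = 86  true
4. a3 = 13, a2 = 2; 13 ≥ 2  true
5. a2 + a3 + a8 = 2 + 13 + 7 = 22  true
6. a3 = 13, a2 = 2; 13 > 2 (want ≤)  false
7. a3=13, a2=2, a8=7; 0 of them equal 10, not exactly one  false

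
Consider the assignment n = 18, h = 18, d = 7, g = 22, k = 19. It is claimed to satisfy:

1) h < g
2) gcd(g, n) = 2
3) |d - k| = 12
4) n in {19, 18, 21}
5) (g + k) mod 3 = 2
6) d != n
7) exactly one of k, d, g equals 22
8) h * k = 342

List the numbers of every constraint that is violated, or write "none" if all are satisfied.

1) h = 18, g = 22; 18 < 22  true
2) gcd(22, 18) = 2  true
3) |7 - 19| = 12  true
4) n = 18 is in {19, 18, 21}  true
5) g + k = 41; 41 mod 3 = 2  true
6) d = 7, n = 18; distinct  true
7) k=19, d=7, g=22; 1 of them equals 22  true
8) h * k = 18 * 19 = 342  true

None — every constraint holds.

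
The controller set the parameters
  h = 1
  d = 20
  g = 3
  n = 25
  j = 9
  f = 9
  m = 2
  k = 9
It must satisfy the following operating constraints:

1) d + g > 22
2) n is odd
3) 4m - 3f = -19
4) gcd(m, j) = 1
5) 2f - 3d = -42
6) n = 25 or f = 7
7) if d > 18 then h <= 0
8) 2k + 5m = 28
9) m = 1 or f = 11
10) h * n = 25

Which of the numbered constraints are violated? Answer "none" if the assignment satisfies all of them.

Constraints 7 and 9 are violated.

1) d + g = 20 + 3 = 23; 23 > 22 — holds.
2) n = 25 is odd — holds.
3) 4m - 3f = 4(2) - 3(9) = -19 — holds.
4) gcd(2, 9) = 1 — holds.
5) 2f - 3d = 2(9) - 3(20) = -42 — holds.
6) n = 25 = 25 (first disjunct) — holds.
7) d = 20 > 18, so we need h ≤ 0; but h = 1 > 0 — does not hold.
8) 2k + 5m = 2(9) + 5(2) = 28 — holds.
9) m = 2 ≠ 1 and f = 9 ≠ 11; both disjuncts false — does not hold.
10) h * n = 1 * 25 = 25 — holds.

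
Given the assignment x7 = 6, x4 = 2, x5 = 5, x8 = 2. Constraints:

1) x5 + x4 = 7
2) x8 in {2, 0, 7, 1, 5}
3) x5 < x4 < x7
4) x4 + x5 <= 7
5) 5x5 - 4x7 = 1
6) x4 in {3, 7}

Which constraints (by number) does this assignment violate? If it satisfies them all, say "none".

Constraints 3 and 6 are violated.

1) x5 + x4 = 5 + 2 = 7 — satisfied.
2) x8 = 2 is in {2, 0, 7, 1, 5} — satisfied.
3) values 5, 2, 6; x5 = 5 is not < x4 = 2 — violated.
4) x4 + x5 = 2 + 5 = 7; 7 ≤ 7 — satisfied.
5) 5x5 - 4x7 = 5(5) - 4(6) = 1 — satisfied.
6) x4 = 2 is not in {3, 7} — violated.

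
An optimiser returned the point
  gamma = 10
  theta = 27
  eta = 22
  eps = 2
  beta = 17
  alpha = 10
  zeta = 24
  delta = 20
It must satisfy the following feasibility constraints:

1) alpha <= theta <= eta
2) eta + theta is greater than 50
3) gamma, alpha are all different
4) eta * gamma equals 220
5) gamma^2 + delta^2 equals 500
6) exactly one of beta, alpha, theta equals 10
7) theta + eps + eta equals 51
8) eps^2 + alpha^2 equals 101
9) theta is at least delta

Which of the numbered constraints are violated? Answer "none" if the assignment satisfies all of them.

1) values 10, 27, 22; theta = 27 is not <= eta = 22  ✘
2) eta + theta = 22 + 27 = 49; 49 ≤ 50, bound 50 not met  ✘
3) gamma = alpha = 10, not all different  ✘
4) eta * gamma = 22 * 10 = 220  ✔
5) gamma^2 + delta^2 = 10^2 + 20^2 = 100 + 400 = 500  ✔
6) beta=17, alpha=10, theta=27; 1 of them equals 10  ✔
7) theta + eps + eta = 27 + 2 + 22 = 51  ✔
8) eps^2 + alpha^2 = 2^2 + 10^2 = 4 + 100 = 104, not 101  ✘
9) theta = 27, delta = 20; 27 ≥ 20  ✔

Constraints 1, 2, 3, and 8 are violated.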